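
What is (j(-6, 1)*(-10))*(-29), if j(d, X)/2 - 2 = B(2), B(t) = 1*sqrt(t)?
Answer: 1160 + 580*sqrt(2) ≈ 1980.2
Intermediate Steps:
B(t) = sqrt(t)
j(d, X) = 4 + 2*sqrt(2)
(j(-6, 1)*(-10))*(-29) = ((4 + 2*sqrt(2))*(-10))*(-29) = (-40 - 20*sqrt(2))*(-29) = 1160 + 580*sqrt(2)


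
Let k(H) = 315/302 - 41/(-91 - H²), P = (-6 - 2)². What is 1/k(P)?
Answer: 1264474/1331287 ≈ 0.94981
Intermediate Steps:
P = 64 (P = (-8)² = 64)
k(H) = 315/302 - 41/(-91 - H²) (k(H) = 315*(1/302) - 41/(-91 - H²) = 315/302 - 41/(-91 - H²))
1/k(P) = 1/((41047 + 315*64²)/(302*(91 + 64²))) = 1/((41047 + 315*4096)/(302*(91 + 4096))) = 1/((1/302)*(41047 + 1290240)/4187) = 1/((1/302)*(1/4187)*1331287) = 1/(1331287/1264474) = 1264474/1331287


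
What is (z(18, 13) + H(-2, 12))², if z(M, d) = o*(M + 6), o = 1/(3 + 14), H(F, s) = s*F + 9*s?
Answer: 2108304/289 ≈ 7295.2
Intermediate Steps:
H(F, s) = 9*s + F*s (H(F, s) = F*s + 9*s = 9*s + F*s)
o = 1/17 ≈ 0.058824
z(M, d) = 6/17 + M/17 (z(M, d) = (M + 6)/17 = (6 + M)/17 = 6/17 + M/17)
(z(18, 13) + H(-2, 12))² = ((6/17 + (1/17)*18) + 12*(9 - 2))² = ((6/17 + 18/17) + 12*7)² = (24/17 + 84)² = (1452/17)² = 2108304/289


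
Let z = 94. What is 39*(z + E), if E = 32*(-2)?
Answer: 1170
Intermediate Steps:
E = -64
39*(z + E) = 39*(94 - 64) = 39*30 = 1170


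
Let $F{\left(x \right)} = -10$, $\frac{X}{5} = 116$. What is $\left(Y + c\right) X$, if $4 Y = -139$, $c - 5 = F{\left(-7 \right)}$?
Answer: $-23055$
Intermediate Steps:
$X = 580$ ($X = 5 \cdot 116 = 580$)
$c = -5$ ($c = 5 - 10 = -5$)
$Y = - \frac{139}{4}$ ($Y = \frac{1}{4} \left(-139\right) = - \frac{139}{4} \approx -34.75$)
$\left(Y + c\right) X = \left(- \frac{139}{4} - 5\right) 580 = \left(- \frac{159}{4}\right) 580 = -23055$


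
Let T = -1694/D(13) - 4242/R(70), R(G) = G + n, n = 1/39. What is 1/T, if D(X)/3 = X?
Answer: -106509/11078396 ≈ -0.0096141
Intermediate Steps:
n = 1/39 ≈ 0.025641
R(G) = 1/39 + G (R(G) = G + 1/39 = 1/39 + G)
D(X) = 3*X
T = -11078396/106509 (T = -1694/(3*13) - 4242/(1/39 + 70) = -1694/39 - 4242/2731/39 = -1694*1/39 - 4242*39/2731 = -1694/39 - 165438/2731 = -11078396/106509 ≈ -104.01)
1/T = 1/(-11078396/106509) = -106509/11078396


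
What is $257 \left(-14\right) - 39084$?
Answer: $-42682$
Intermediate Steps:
$257 \left(-14\right) - 39084 = -3598 - 39084 = -42682$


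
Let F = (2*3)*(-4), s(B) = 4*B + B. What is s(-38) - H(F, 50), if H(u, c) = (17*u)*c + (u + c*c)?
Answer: 17734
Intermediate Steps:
s(B) = 5*B
F = -24 (F = 6*(-4) = -24)
H(u, c) = u + c² + 17*c*u (H(u, c) = 17*c*u + (u + c²) = u + c² + 17*c*u)
s(-38) - H(F, 50) = 5*(-38) - (-24 + 50² + 17*50*(-24)) = -190 - (-24 + 2500 - 20400) = -190 - 1*(-17924) = -190 + 17924 = 17734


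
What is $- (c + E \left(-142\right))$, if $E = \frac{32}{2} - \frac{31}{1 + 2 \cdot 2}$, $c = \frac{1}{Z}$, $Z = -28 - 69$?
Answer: $\frac{674931}{485} \approx 1391.6$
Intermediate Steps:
$Z = -97$ ($Z = -28 - 69 = -97$)
$c = - \frac{1}{97}$ ($c = \frac{1}{-97} = - \frac{1}{97} \approx -0.010309$)
$E = \frac{49}{5}$ ($E = 32 \cdot \frac{1}{2} - \frac{31}{1 + 4} = 16 - \frac{31}{5} = \frac{49}{5} \approx 9.8$)
$- (c + E \left(-142\right)) = - (- \frac{1}{97} + \frac{49}{5} \left(-142\right)) = - (- \frac{1}{97} - \frac{6958}{5}) = \left(-1\right) \left(- \frac{674931}{485}\right) = \frac{674931}{485}$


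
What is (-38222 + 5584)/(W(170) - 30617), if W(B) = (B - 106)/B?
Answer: 2774230/2602413 ≈ 1.0660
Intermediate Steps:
W(B) = (-106 + B)/B
(-38222 + 5584)/(W(170) - 30617) = (-38222 + 5584)/((-106 + 170)/170 - 30617) = -32638/((1/170)*64 - 30617) = -32638/(32/85 - 30617) = -32638/(-2602413/85) = -32638*(-85/2602413) = 2774230/2602413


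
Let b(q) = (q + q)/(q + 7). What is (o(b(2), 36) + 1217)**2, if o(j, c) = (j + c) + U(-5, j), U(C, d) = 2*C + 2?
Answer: 125641681/81 ≈ 1.5511e+6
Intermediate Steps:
U(C, d) = 2 + 2*C
b(q) = 2*q/(7 + q) (b(q) = (2*q)/(7 + q) = 2*q/(7 + q))
o(j, c) = -8 + c + j (o(j, c) = (j + c) + (2 + 2*(-5)) = (c + j) + (2 - 10) = (c + j) - 8 = -8 + c + j)
(o(b(2), 36) + 1217)**2 = ((-8 + 36 + 2*2/(7 + 2)) + 1217)**2 = ((-8 + 36 + 2*2/9) + 1217)**2 = ((-8 + 36 + 2*2*(1/9)) + 1217)**2 = ((-8 + 36 + 4/9) + 1217)**2 = (256/9 + 1217)**2 = (11209/9)**2 = 125641681/81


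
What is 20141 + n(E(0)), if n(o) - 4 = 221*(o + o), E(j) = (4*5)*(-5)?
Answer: -24055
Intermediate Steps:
E(j) = -100 (E(j) = 20*(-5) = -100)
n(o) = 4 + 442*o (n(o) = 4 + 221*(o + o) = 4 + 221*(2*o) = 4 + 442*o)
20141 + n(E(0)) = 20141 + (4 + 442*(-100)) = 20141 + (4 - 44200) = 20141 - 44196 = -24055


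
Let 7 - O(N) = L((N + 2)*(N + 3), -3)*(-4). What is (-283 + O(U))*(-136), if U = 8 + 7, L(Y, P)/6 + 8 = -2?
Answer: 70176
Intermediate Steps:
L(Y, P) = -60 (L(Y, P) = -48 + 6*(-2) = -48 - 12 = -60)
U = 15
O(N) = -233 (O(N) = 7 - (-60)*(-4) = 7 - 1*240 = 7 - 240 = -233)
(-283 + O(U))*(-136) = (-283 - 233)*(-136) = -516*(-136) = 70176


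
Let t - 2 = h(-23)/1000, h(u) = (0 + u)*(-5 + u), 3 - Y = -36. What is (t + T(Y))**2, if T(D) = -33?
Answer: 57592921/62500 ≈ 921.49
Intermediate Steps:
Y = 39 (Y = 3 - 1*(-36) = 3 + 36 = 39)
h(u) = u*(-5 + u)
t = 661/250 (t = 2 - 23*(-5 - 23)/1000 = 2 - 23*(-28)*(1/1000) = 2 + 644*(1/1000) = 2 + 161/250 = 661/250 ≈ 2.6440)
(t + T(Y))**2 = (661/250 - 33)**2 = (-7589/250)**2 = 57592921/62500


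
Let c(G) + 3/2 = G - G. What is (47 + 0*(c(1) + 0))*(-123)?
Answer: -5781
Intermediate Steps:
c(G) = -3/2 (c(G) = -3/2 + (G - G) = -3/2 + 0 = -3/2)
(47 + 0*(c(1) + 0))*(-123) = (47 + 0*(-3/2 + 0))*(-123) = (47 + 0*(-3/2))*(-123) = (47 + 0)*(-123) = 47*(-123) = -5781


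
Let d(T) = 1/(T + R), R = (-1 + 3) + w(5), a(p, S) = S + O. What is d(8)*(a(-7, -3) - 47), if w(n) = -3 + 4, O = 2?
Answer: -48/11 ≈ -4.3636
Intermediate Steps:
a(p, S) = 2 + S (a(p, S) = S + 2 = 2 + S)
w(n) = 1
R = 3 (R = (-1 + 3) + 1 = 2 + 1 = 3)
d(T) = 1/(3 + T) (d(T) = 1/(T + 3) = 1/(3 + T))
d(8)*(a(-7, -3) - 47) = ((2 - 3) - 47)/(3 + 8) = (-1 - 47)/11 = (1/11)*(-48) = -48/11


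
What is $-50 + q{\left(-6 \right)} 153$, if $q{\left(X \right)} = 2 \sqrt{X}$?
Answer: $-50 + 306 i \sqrt{6} \approx -50.0 + 749.54 i$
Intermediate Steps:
$-50 + q{\left(-6 \right)} 153 = -50 + 2 \sqrt{-6} \cdot 153 = -50 + 2 i \sqrt{6} \cdot 153 = -50 + 306 i \sqrt{6}$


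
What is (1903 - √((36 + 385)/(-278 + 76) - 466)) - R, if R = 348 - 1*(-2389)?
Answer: -834 - I*√19099706/202 ≈ -834.0 - 21.635*I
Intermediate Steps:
R = 2737 (R = 348 + 2389 = 2737)
(1903 - √((36 + 385)/(-278 + 76) - 466)) - R = (1903 - √((36 + 385)/(-278 + 76) - 466)) - 1*2737 = (1903 - √(421/(-202) - 466)) - 2737 = (1903 - √(421*(-1/202) - 466)) - 2737 = (1903 - √(-421/202 - 466)) - 2737 = (1903 - √(-94553/202)) - 2737 = (1903 - I*√19099706/202) - 2737 = -834 - I*√19099706/202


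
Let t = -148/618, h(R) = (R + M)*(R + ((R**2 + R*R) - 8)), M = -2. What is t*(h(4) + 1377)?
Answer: -106042/309 ≈ -343.18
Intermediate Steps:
h(R) = (-2 + R)*(-8 + R + 2*R**2) (h(R) = (R - 2)*(R + ((R**2 + R*R) - 8)) = (-2 + R)*(R + ((R**2 + R**2) - 8)) = (-2 + R)*(R + (2*R**2 - 8)) = (-2 + R)*(R + (-8 + 2*R**2)) = (-2 + R)*(-8 + R + 2*R**2))
t = -74/309 (t = -148*1/618 = -74/309 ≈ -0.23948)
t*(h(4) + 1377) = -74*((16 - 10*4 - 3*4**2 + 2*4**3) + 1377)/309 = -74*((16 - 40 - 3*16 + 2*64) + 1377)/309 = -74*((16 - 40 - 48 + 128) + 1377)/309 = -74*(56 + 1377)/309 = -74/309*1433 = -106042/309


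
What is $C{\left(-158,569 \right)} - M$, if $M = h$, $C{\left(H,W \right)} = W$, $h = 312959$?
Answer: $-312390$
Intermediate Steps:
$M = 312959$
$C{\left(-158,569 \right)} - M = 569 - 312959 = -312390$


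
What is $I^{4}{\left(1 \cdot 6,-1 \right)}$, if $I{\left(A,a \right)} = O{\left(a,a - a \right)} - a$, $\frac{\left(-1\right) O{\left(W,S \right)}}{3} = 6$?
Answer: $83521$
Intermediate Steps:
$O{\left(W,S \right)} = -18$ ($O{\left(W,S \right)} = \left(-3\right) 6 = -18$)
$I{\left(A,a \right)} = -18 - a$
$I^{4}{\left(1 \cdot 6,-1 \right)} = \left(-18 - -1\right)^{4} = \left(-18 + 1\right)^{4} = \left(-17\right)^{4} = 83521$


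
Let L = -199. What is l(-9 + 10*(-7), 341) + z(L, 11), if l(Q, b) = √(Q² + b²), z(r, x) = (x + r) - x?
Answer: -199 + √122522 ≈ 151.03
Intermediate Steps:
z(r, x) = r (z(r, x) = (r + x) - x = r)
l(-9 + 10*(-7), 341) + z(L, 11) = √((-9 + 10*(-7))² + 341²) - 199 = √((-9 - 70)² + 116281) - 199 = √((-79)² + 116281) - 199 = √(6241 + 116281) - 199 = √122522 - 199 = -199 + √122522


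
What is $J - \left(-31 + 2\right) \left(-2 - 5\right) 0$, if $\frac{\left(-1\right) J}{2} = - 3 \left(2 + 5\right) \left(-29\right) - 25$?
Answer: $-1168$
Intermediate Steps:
$J = -1168$ ($J = - 2 \left(- 3 \left(2 + 5\right) \left(-29\right) - 25\right) = - 2 \left(\left(-3\right) 7 \left(-29\right) - 25\right) = - 2 \left(\left(-21\right) \left(-29\right) - 25\right) = - 2 \left(609 - 25\right) = \left(-2\right) 584 = -1168$)
$J - \left(-31 + 2\right) \left(-2 - 5\right) 0 = -1168 - \left(-31 + 2\right) \left(-2 - 5\right) 0 = -1168 - - 29 \left(\left(-7\right) 0\right) = -1168 - \left(-29\right) 0 = -1168 - 0 = -1168 + 0 = -1168$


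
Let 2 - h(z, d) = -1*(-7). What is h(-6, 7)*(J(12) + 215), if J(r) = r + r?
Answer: -1195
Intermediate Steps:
h(z, d) = -5 (h(z, d) = 2 - (-1)*(-7) = 2 - 1*7 = 2 - 7 = -5)
J(r) = 2*r
h(-6, 7)*(J(12) + 215) = -5*(2*12 + 215) = -5*(24 + 215) = -5*239 = -1195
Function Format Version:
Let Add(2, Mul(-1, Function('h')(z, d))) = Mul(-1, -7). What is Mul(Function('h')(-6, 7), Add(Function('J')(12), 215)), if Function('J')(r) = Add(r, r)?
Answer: -1195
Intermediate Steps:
Function('h')(z, d) = -5 (Function('h')(z, d) = Add(2, Mul(-1, Mul(-1, -7))) = Add(2, Mul(-1, 7)) = Add(2, -7) = -5)
Function('J')(r) = Mul(2, r)
Mul(Function('h')(-6, 7), Add(Function('J')(12), 215)) = Mul(-5, Add(Mul(2, 12), 215)) = Mul(-5, Add(24, 215)) = Mul(-5, 239) = -1195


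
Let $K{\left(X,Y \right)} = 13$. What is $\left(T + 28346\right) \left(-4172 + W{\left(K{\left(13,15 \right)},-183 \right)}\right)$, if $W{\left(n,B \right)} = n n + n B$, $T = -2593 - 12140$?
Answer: $-86878166$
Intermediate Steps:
$T = -14733$
$W{\left(n,B \right)} = n^{2} + B n$
$\left(T + 28346\right) \left(-4172 + W{\left(K{\left(13,15 \right)},-183 \right)}\right) = \left(-14733 + 28346\right) \left(-4172 + 13 \left(-183 + 13\right)\right) = 13613 \left(-4172 + 13 \left(-170\right)\right) = 13613 \left(-4172 - 2210\right) = 13613 \left(-6382\right) = -86878166$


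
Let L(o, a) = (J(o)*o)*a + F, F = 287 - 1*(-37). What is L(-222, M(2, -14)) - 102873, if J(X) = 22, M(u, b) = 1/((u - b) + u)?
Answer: -308461/3 ≈ -1.0282e+5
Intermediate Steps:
M(u, b) = 1/(-b + 2*u)
F = 324 (F = 287 + 37 = 324)
L(o, a) = 324 + 22*a*o (L(o, a) = (22*o)*a + 324 = 22*a*o + 324 = 324 + 22*a*o)
L(-222, M(2, -14)) - 102873 = (324 + 22*(-222)/(-1*(-14) + 2*2)) - 102873 = (324 + 22*(-222)/(14 + 4)) - 102873 = (324 + 22*(-222)/18) - 102873 = (324 + 22*(1/18)*(-222)) - 102873 = (324 - 814/3) - 102873 = 158/3 - 102873 = -308461/3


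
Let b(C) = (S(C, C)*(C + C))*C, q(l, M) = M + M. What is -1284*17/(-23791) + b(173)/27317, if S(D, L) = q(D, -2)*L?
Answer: -984868245700/649898747 ≈ -1515.4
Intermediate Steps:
q(l, M) = 2*M
S(D, L) = -4*L (S(D, L) = (2*(-2))*L = -4*L)
b(C) = -8*C**3 (b(C) = ((-4*C)*(C + C))*C = ((-4*C)*(2*C))*C = (-8*C**2)*C = -8*C**3)
-1284*17/(-23791) + b(173)/27317 = -1284*17/(-23791) - 8*173**3/27317 = -21828*(-1/23791) - 8*5177717*(1/27317) = 21828/23791 - 41421736*1/27317 = 21828/23791 - 41421736/27317 = -984868245700/649898747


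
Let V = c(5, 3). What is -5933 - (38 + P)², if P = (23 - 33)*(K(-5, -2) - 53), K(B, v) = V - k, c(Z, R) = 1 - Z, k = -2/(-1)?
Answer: -400317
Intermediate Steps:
k = 2 (k = -2*(-1) = 2)
V = -4 (V = 1 - 1*5 = 1 - 5 = -4)
K(B, v) = -6 (K(B, v) = -4 - 1*2 = -4 - 2 = -6)
P = 590 (P = (23 - 33)*(-6 - 53) = -10*(-59) = 590)
-5933 - (38 + P)² = -5933 - (38 + 590)² = -5933 - 1*628² = -5933 - 1*394384 = -5933 - 394384 = -400317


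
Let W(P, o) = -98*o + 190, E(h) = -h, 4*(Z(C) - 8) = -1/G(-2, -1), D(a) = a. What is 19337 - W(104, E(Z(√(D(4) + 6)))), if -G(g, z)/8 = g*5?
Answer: 2938129/160 ≈ 18363.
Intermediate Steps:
G(g, z) = -40*g (G(g, z) = -8*g*5 = -40*g)
Z(C) = 2559/320 (Z(C) = 8 + (-1/((-40*(-2))))/4 = 8 + (-1/80)/4 = 8 + (-1*1/80)/4 = 8 + (¼)*(-1/80) = 8 - 1/320 = 2559/320)
W(P, o) = 190 - 98*o
19337 - W(104, E(Z(√(D(4) + 6)))) = 19337 - (190 - (-98)*2559/320) = 19337 - (190 - 98*(-2559/320)) = 19337 - (190 + 125391/160) = 19337 - 1*155791/160 = 19337 - 155791/160 = 2938129/160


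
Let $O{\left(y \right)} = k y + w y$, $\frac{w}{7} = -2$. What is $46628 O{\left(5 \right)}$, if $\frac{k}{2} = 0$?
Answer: $-3263960$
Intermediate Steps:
$w = -14$ ($w = 7 \left(-2\right) = -14$)
$k = 0$ ($k = 2 \cdot 0 = 0$)
$O{\left(y \right)} = - 14 y$ ($O{\left(y \right)} = 0 y - 14 y = 0 - 14 y = - 14 y$)
$46628 O{\left(5 \right)} = 46628 \left(\left(-14\right) 5\right) = 46628 \left(-70\right) = -3263960$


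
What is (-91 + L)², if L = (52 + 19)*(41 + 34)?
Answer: 27394756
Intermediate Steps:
L = 5325 (L = 71*75 = 5325)
(-91 + L)² = (-91 + 5325)² = 5234² = 27394756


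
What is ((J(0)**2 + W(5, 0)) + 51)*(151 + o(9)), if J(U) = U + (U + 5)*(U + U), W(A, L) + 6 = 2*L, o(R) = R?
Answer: 7200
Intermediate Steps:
W(A, L) = -6 + 2*L
J(U) = U + 2*U*(5 + U) (J(U) = U + (5 + U)*(2*U) = U + 2*U*(5 + U))
((J(0)**2 + W(5, 0)) + 51)*(151 + o(9)) = (((0*(11 + 2*0))**2 + (-6 + 2*0)) + 51)*(151 + 9) = (((0*(11 + 0))**2 + (-6 + 0)) + 51)*160 = (((0*11)**2 - 6) + 51)*160 = ((0**2 - 6) + 51)*160 = ((0 - 6) + 51)*160 = (-6 + 51)*160 = 45*160 = 7200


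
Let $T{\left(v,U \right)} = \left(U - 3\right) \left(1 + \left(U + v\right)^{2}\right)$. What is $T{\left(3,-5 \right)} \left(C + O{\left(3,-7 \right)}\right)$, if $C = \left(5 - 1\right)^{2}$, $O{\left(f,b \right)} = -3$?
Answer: $-520$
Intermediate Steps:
$T{\left(v,U \right)} = \left(1 + \left(U + v\right)^{2}\right) \left(-3 + U\right)$ ($T{\left(v,U \right)} = \left(-3 + U\right) \left(1 + \left(U + v\right)^{2}\right) = \left(1 + \left(U + v\right)^{2}\right) \left(-3 + U\right)$)
$C = 16$ ($C = 4^{2} = 16$)
$T{\left(3,-5 \right)} \left(C + O{\left(3,-7 \right)}\right) = \left(-3 - 5 - 3 \left(-5 + 3\right)^{2} - 5 \left(-5 + 3\right)^{2}\right) \left(16 - 3\right) = \left(-3 - 5 - 3 \left(-2\right)^{2} - 5 \left(-2\right)^{2}\right) 13 = \left(-3 - 5 - 12 - 20\right) 13 = \left(-40\right) 13 = -520$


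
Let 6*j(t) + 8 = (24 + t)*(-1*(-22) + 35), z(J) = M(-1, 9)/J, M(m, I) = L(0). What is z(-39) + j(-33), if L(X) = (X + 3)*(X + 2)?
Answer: -6785/78 ≈ -86.987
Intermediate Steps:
L(X) = (2 + X)*(3 + X) (L(X) = (3 + X)*(2 + X) = (2 + X)*(3 + X))
M(m, I) = 6 (M(m, I) = 6 + 0**2 + 5*0 = 6 + 0 + 0 = 6)
z(J) = 6/J
j(t) = 680/3 + 19*t/2 (j(t) = -4/3 + ((24 + t)*(-1*(-22) + 35))/6 = -4/3 + ((24 + t)*(22 + 35))/6 = -4/3 + ((24 + t)*57)/6 = -4/3 + (1368 + 57*t)/6 = -4/3 + (228 + 19*t/2) = 680/3 + 19*t/2)
z(-39) + j(-33) = 6/(-39) + (680/3 + (19/2)*(-33)) = 6*(-1/39) + (680/3 - 627/2) = -2/13 - 521/6 = -6785/78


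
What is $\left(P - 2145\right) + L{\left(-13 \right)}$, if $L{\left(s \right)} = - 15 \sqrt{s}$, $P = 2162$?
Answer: $17 - 15 i \sqrt{13} \approx 17.0 - 54.083 i$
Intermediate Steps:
$\left(P - 2145\right) + L{\left(-13 \right)} = \left(2162 - 2145\right) - 15 \sqrt{-13} = 17 - 15 i \sqrt{13}$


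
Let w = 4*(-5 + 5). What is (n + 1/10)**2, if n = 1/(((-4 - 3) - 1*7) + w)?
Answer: 1/1225 ≈ 0.00081633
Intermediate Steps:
w = 0 (w = 4*0 = 0)
n = -1/14 (n = 1/(((-4 - 3) - 1*7) + 0) = 1/((-7 - 7) + 0) = 1/(-14 + 0) = 1/(-14) = -1/14 ≈ -0.071429)
(n + 1/10)**2 = (-1/14 + 1/10)**2 = (1/35)**2 = 1/1225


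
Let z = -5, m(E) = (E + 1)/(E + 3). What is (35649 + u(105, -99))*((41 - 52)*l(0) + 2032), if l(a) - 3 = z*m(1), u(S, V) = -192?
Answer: 143707221/2 ≈ 7.1854e+7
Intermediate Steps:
m(E) = (1 + E)/(3 + E)
l(a) = 1/2 (l(a) = 3 - 5*(1 + 1)/(3 + 1) = 3 - 5*2/4 = 3 - 5*1/2 = 3 - 5/2 = 1/2)
(35649 + u(105, -99))*((41 - 52)*l(0) + 2032) = (35649 - 192)*((41 - 52)*(1/2) + 2032) = 35457*(-11*1/2 + 2032) = 35457*(-11/2 + 2032) = 35457*(4053/2) = 143707221/2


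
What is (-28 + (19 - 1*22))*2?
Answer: -62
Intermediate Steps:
(-28 + (19 - 1*22))*2 = (-28 + (19 - 22))*2 = (-28 - 3)*2 = -31*2 = -62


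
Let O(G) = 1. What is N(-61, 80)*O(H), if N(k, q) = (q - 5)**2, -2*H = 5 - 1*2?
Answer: 5625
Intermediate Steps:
H = -3/2 (H = -(5 - 1*2)/2 = -(5 - 2)/2 = -1/2*3 = -3/2 ≈ -1.5000)
N(k, q) = (-5 + q)**2
N(-61, 80)*O(H) = (-5 + 80)**2*1 = 75**2*1 = 5625*1 = 5625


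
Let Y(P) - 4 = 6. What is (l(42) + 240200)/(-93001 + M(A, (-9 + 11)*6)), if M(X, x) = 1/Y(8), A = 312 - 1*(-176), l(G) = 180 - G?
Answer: -2403380/930009 ≈ -2.5843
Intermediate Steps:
Y(P) = 10 (Y(P) = 4 + 6 = 10)
A = 488 (A = 312 + 176 = 488)
M(X, x) = ⅒ (M(X, x) = 1/10 = ⅒)
(l(42) + 240200)/(-93001 + M(A, (-9 + 11)*6)) = ((180 - 1*42) + 240200)/(-93001 + ⅒) = ((180 - 42) + 240200)/(-930009/10) = (138 + 240200)*(-10/930009) = 240338*(-10/930009) = -2403380/930009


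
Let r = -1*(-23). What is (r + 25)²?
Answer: 2304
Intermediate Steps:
r = 23
(r + 25)² = (23 + 25)² = 48² = 2304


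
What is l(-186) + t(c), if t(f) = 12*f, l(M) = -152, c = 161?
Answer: 1780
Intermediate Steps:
l(-186) + t(c) = -152 + 12*161 = -152 + 1932 = 1780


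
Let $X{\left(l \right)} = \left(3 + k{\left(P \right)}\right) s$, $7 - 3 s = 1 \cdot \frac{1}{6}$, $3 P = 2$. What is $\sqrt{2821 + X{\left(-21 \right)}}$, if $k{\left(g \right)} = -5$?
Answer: $\frac{2 \sqrt{6337}}{3} \approx 53.07$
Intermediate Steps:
$P = \frac{2}{3}$ ($P = \frac{1}{3} \cdot 2 = \frac{2}{3} \approx 0.66667$)
$s = \frac{41}{18}$ ($s = \frac{7}{3} - \frac{1 \cdot \frac{1}{6}}{3} = \frac{7}{3} - \frac{1}{18} = \frac{41}{18} \approx 2.2778$)
$X{\left(l \right)} = - \frac{41}{9}$ ($X{\left(l \right)} = \left(3 - 5\right) \frac{41}{18} = \left(-2\right) \frac{41}{18} = - \frac{41}{9}$)
$\sqrt{2821 + X{\left(-21 \right)}} = \sqrt{2821 - \frac{41}{9}} = \sqrt{\frac{25348}{9}} = \frac{2 \sqrt{6337}}{3}$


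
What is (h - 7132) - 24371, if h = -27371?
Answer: -58874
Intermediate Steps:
(h - 7132) - 24371 = (-27371 - 7132) - 24371 = -34503 - 24371 = -58874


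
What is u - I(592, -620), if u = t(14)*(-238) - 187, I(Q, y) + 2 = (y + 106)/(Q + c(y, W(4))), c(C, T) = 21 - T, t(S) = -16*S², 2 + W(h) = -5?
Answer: 231316987/310 ≈ 7.4618e+5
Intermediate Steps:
W(h) = -7 (W(h) = -2 - 5 = -7)
I(Q, y) = -2 + (106 + y)/(28 + Q) (I(Q, y) = -2 + (y + 106)/(Q + (21 - 1*(-7))) = -2 + (106 + y)/(Q + (21 + 7)) = -2 + (106 + y)/(Q + 28) = -2 + (106 + y)/(28 + Q))
u = 746181 (u = -16*14²*(-238) - 187 = -16*196*(-238) - 187 = -3136*(-238) - 187 = 746368 - 187 = 746181)
u - I(592, -620) = 746181 - (50 - 620 - 2*592)/(28 + 592) = 746181 - (50 - 620 - 1184)/620 = 746181 - (-1754)/620 = 746181 - 1*(-877/310) = 746181 + 877/310 = 231316987/310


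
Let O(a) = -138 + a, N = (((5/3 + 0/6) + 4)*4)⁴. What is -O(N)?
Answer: -21370198/81 ≈ -2.6383e+5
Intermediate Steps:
N = 21381376/81 (N = (((5*(⅓) + 0*(⅙)) + 4)*4)⁴ = (((5/3 + 0) + 4)*4)⁴ = ((5/3 + 4)*4)⁴ = ((17/3)*4)⁴ = (68/3)⁴ = 21381376/81 ≈ 2.6397e+5)
-O(N) = -(-138 + 21381376/81) = -1*21370198/81 = -21370198/81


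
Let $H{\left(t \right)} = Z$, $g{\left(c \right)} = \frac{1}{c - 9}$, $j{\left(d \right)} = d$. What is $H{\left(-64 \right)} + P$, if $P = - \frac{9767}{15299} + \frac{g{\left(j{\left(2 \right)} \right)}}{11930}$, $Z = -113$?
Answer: $- \frac{145186659839}{1277619490} \approx -113.64$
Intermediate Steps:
$g{\left(c \right)} = \frac{1}{-9 + c}$
$P = - \frac{815657469}{1277619490}$ ($P = - \frac{9767}{15299} + \frac{1}{\left(-9 + 2\right) 11930} = \left(-9767\right) \frac{1}{15299} + \frac{1}{-7} \cdot \frac{1}{11930} = - \frac{9767}{15299} - \frac{1}{83510} = - \frac{815657469}{1277619490} \approx -0.63842$)
$H{\left(t \right)} = -113$
$H{\left(-64 \right)} + P = -113 - \frac{815657469}{1277619490} = - \frac{145186659839}{1277619490}$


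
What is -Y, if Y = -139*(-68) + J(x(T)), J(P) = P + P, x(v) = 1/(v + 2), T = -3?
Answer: -9450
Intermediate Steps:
x(v) = 1/(2 + v)
J(P) = 2*P
Y = 9450 (Y = -139*(-68) + 2/(2 - 3) = 9452 + 2/(-1) = 9452 + 2*(-1) = 9452 - 2 = 9450)
-Y = -1*9450 = -9450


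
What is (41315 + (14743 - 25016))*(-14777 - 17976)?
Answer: -1016718626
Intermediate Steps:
(41315 + (14743 - 25016))*(-14777 - 17976) = (41315 - 10273)*(-32753) = 31042*(-32753) = -1016718626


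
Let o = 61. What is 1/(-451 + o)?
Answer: -1/390 ≈ -0.0025641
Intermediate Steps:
1/(-451 + o) = 1/(-451 + 61) = 1/(-390) = -1/390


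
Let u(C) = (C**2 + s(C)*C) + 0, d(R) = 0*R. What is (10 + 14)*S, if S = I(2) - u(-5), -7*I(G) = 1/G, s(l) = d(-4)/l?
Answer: -4212/7 ≈ -601.71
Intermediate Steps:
d(R) = 0
s(l) = 0 (s(l) = 0/l = 0)
I(G) = -1/(7*G)
u(C) = C**2 (u(C) = (C**2 + 0*C) + 0 = (C**2 + 0) + 0 = C**2 + 0 = C**2)
S = -351/14 (S = -1/7/2 - 1*(-5)**2 = -1/7*1/2 - 1*25 = -1/14 - 25 = -351/14 ≈ -25.071)
(10 + 14)*S = (10 + 14)*(-351/14) = 24*(-351/14) = -4212/7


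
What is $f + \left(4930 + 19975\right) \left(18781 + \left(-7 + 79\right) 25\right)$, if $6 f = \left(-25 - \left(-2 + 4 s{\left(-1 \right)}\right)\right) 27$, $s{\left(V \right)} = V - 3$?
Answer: $\frac{1025139547}{2} \approx 5.1257 \cdot 10^{8}$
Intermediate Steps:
$s{\left(V \right)} = -3 + V$
$f = - \frac{63}{2}$ ($f = \frac{\left(-25 - \left(-2 + 4 \left(-3 - 1\right)\right)\right) 27}{6} = \frac{\left(-25 + \left(\left(-4\right) \left(-4\right) + 2\right)\right) 27}{6} = \frac{\left(-25 + \left(16 + 2\right)\right) 27}{6} = \frac{\left(-25 + 18\right) 27}{6} = \frac{\left(-7\right) 27}{6} = \frac{1}{6} \left(-189\right) = - \frac{63}{2} \approx -31.5$)
$f + \left(4930 + 19975\right) \left(18781 + \left(-7 + 79\right) 25\right) = - \frac{63}{2} + \left(4930 + 19975\right) \left(18781 + \left(-7 + 79\right) 25\right) = - \frac{63}{2} + 24905 \left(18781 + 72 \cdot 25\right) = - \frac{63}{2} + 24905 \left(18781 + 1800\right) = - \frac{63}{2} + 24905 \cdot 20581 = - \frac{63}{2} + 512569805 = \frac{1025139547}{2}$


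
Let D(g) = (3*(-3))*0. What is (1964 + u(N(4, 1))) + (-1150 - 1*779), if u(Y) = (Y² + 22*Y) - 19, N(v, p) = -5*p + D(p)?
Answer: -69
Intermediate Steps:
D(g) = 0 (D(g) = -9*0 = 0)
N(v, p) = -5*p (N(v, p) = -5*p + 0 = -5*p)
u(Y) = -19 + Y² + 22*Y
(1964 + u(N(4, 1))) + (-1150 - 1*779) = (1964 + (-19 + (-5*1)² + 22*(-5*1))) + (-1150 - 1*779) = (1964 + (-19 + (-5)² + 22*(-5))) + (-1150 - 779) = (1964 + (-19 + 25 - 110)) - 1929 = (1964 - 104) - 1929 = 1860 - 1929 = -69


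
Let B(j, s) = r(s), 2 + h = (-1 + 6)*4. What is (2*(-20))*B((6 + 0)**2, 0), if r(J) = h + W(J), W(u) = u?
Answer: -720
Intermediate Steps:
h = 18 (h = -2 + (-1 + 6)*4 = -2 + 5*4 = -2 + 20 = 18)
r(J) = 18 + J
B(j, s) = 18 + s
(2*(-20))*B((6 + 0)**2, 0) = (2*(-20))*(18 + 0) = -40*18 = -720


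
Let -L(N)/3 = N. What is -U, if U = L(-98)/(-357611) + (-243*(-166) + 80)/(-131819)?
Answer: 14492676184/47139924409 ≈ 0.30744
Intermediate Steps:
L(N) = -3*N
U = -14492676184/47139924409 (U = -3*(-98)/(-357611) + (-243*(-166) + 80)/(-131819) = 294*(-1/357611) + (40338 + 80)*(-1/131819) = -294/357611 + 40418*(-1/131819) = -294/357611 - 40418/131819 = -14492676184/47139924409 ≈ -0.30744)
-U = -1*(-14492676184/47139924409) = 14492676184/47139924409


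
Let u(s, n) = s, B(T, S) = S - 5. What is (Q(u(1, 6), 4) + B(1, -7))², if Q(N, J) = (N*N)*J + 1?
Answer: 49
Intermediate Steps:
B(T, S) = -5 + S
Q(N, J) = 1 + J*N² (Q(N, J) = N²*J + 1 = J*N² + 1 = 1 + J*N²)
(Q(u(1, 6), 4) + B(1, -7))² = ((1 + 4*1²) + (-5 - 7))² = ((1 + 4*1) - 12)² = ((1 + 4) - 12)² = (5 - 12)² = (-7)² = 49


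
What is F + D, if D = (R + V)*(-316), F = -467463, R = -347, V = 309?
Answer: -455455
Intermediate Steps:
D = 12008 (D = (-347 + 309)*(-316) = -38*(-316) = 12008)
F + D = -467463 + 12008 = -455455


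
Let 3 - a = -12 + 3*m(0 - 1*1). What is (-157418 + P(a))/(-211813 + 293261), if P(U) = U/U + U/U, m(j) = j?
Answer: -19677/10181 ≈ -1.9327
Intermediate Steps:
a = 18 (a = 3 - (-12 + 3*(0 - 1*1)) = 3 - (-12 + 3*(0 - 1)) = 3 - (-12 + 3*(-1)) = 3 - (-12 - 3) = 3 - 1*(-15) = 3 + 15 = 18)
P(U) = 2 (P(U) = 1 + 1 = 2)
(-157418 + P(a))/(-211813 + 293261) = (-157418 + 2)/(-211813 + 293261) = -157416/81448 = -157416*1/81448 = -19677/10181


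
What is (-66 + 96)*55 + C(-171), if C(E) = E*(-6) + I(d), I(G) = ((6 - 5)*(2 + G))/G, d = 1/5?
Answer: 2687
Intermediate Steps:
d = ⅕ ≈ 0.20000
I(G) = (2 + G)/G (I(G) = (1*(2 + G))/G = (2 + G)/G)
C(E) = 11 - 6*E (C(E) = E*(-6) + (2 + ⅕)/(⅕) = -6*E + 5*(11/5) = -6*E + 11 = 11 - 6*E)
(-66 + 96)*55 + C(-171) = (-66 + 96)*55 + (11 - 6*(-171)) = 30*55 + (11 + 1026) = 1650 + 1037 = 2687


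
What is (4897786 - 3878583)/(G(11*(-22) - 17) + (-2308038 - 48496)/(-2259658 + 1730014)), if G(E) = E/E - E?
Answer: 11735103342/3044869 ≈ 3854.1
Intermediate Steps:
G(E) = 1 - E
(4897786 - 3878583)/(G(11*(-22) - 17) + (-2308038 - 48496)/(-2259658 + 1730014)) = (4897786 - 3878583)/((1 - (11*(-22) - 17)) + (-2308038 - 48496)/(-2259658 + 1730014)) = 1019203/((1 - (-242 - 17)) - 2356534/(-529644)) = 1019203/((1 - 1*(-259)) - 2356534*(-1/529644)) = 1019203/((1 + 259) + 51229/11514) = 1019203/(260 + 51229/11514) = 1019203/(3044869/11514) = 1019203*(11514/3044869) = 11735103342/3044869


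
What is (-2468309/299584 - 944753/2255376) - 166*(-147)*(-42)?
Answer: -43280868713874137/42229660224 ≈ -1.0249e+6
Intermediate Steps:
(-2468309/299584 - 944753/2255376) - 166*(-147)*(-42) = (-2468309*1/299584 - 944753*1/2255376) + 24402*(-42) = (-2468309/299584 - 944753/2255376) - 1024884 = -365624860121/42229660224 - 1024884 = -43280868713874137/42229660224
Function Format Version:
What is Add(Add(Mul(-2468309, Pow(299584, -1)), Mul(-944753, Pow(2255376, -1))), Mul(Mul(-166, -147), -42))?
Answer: Rational(-43280868713874137, 42229660224) ≈ -1.0249e+6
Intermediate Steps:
Add(Add(Mul(-2468309, Pow(299584, -1)), Mul(-944753, Pow(2255376, -1))), Mul(Mul(-166, -147), -42)) = Add(Add(Mul(-2468309, Rational(1, 299584)), Mul(-944753, Rational(1, 2255376))), Mul(24402, -42)) = Add(Add(Rational(-2468309, 299584), Rational(-944753, 2255376)), -1024884) = Add(Rational(-365624860121, 42229660224), -1024884) = Rational(-43280868713874137, 42229660224)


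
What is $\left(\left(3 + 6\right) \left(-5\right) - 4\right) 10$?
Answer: $-490$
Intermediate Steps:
$\left(\left(3 + 6\right) \left(-5\right) - 4\right) 10 = \left(9 \left(-5\right) - 4\right) 10 = \left(-45 - 4\right) 10 = \left(-49\right) 10 = -490$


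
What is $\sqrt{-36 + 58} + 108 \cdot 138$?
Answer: $14904 + \sqrt{22} \approx 14909.0$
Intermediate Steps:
$\sqrt{-36 + 58} + 108 \cdot 138 = \sqrt{22} + 14904 = 14904 + \sqrt{22}$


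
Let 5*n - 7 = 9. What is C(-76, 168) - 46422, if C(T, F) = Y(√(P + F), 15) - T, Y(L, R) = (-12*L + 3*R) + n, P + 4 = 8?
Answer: -231489/5 - 24*√43 ≈ -46455.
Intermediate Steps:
n = 16/5 (n = 7/5 + (⅕)*9 = 7/5 + 9/5 = 16/5 ≈ 3.2000)
P = 4 (P = -4 + 8 = 4)
Y(L, R) = 16/5 - 12*L + 3*R (Y(L, R) = (-12*L + 3*R) + 16/5 = 16/5 - 12*L + 3*R)
C(T, F) = 241/5 - T - 12*√(4 + F) (C(T, F) = (16/5 - 12*√(4 + F) + 3*15) - T = (16/5 - 12*√(4 + F) + 45) - T = (241/5 - 12*√(4 + F)) - T = 241/5 - T - 12*√(4 + F))
C(-76, 168) - 46422 = (241/5 - 1*(-76) - 12*√(4 + 168)) - 46422 = (241/5 + 76 - 24*√43) - 46422 = (621/5 - 24*√43) - 46422 = -231489/5 - 24*√43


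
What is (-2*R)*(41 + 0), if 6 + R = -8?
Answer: 1148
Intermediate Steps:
R = -14 (R = -6 - 8 = -14)
(-2*R)*(41 + 0) = (-2*(-14))*(41 + 0) = 28*41 = 1148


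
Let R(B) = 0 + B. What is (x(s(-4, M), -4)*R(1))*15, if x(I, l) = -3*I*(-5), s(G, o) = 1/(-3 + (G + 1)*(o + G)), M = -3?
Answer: 25/2 ≈ 12.500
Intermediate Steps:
R(B) = B
s(G, o) = 1/(-3 + (1 + G)*(G + o))
x(I, l) = 15*I
(x(s(-4, M), -4)*R(1))*15 = ((15/(-3 - 4 - 3 + (-4)² - 4*(-3)))*1)*15 = ((15/(-3 - 4 - 3 + 16 + 12))*1)*15 = ((15/18)*1)*15 = ((15*(1/18))*1)*15 = ((⅚)*1)*15 = (⅚)*15 = 25/2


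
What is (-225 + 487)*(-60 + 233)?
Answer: 45326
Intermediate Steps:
(-225 + 487)*(-60 + 233) = 262*173 = 45326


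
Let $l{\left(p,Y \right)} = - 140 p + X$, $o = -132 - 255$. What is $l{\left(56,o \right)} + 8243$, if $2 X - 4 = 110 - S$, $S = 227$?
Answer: $\frac{693}{2} \approx 346.5$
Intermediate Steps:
$X = - \frac{113}{2}$ ($X = 2 + \frac{110 - 227}{2} = 2 + \frac{1}{2} \left(-117\right) = 2 - \frac{117}{2} = - \frac{113}{2} \approx -56.5$)
$o = -387$
$l{\left(p,Y \right)} = - \frac{113}{2} - 140 p$ ($l{\left(p,Y \right)} = - 140 p - \frac{113}{2} = - \frac{113}{2} - 140 p$)
$l{\left(56,o \right)} + 8243 = \left(- \frac{113}{2} - 7840\right) + 8243 = - \frac{15793}{2} + 8243 = \frac{693}{2}$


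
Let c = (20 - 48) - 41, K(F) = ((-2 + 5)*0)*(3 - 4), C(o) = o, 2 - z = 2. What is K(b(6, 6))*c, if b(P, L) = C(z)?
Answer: 0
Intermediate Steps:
z = 0 (z = 2 - 1*2 = 2 - 2 = 0)
b(P, L) = 0
K(F) = 0 (K(F) = (3*0)*(-1) = 0*(-1) = 0)
c = -69 (c = -28 - 41 = -69)
K(b(6, 6))*c = 0*(-69) = 0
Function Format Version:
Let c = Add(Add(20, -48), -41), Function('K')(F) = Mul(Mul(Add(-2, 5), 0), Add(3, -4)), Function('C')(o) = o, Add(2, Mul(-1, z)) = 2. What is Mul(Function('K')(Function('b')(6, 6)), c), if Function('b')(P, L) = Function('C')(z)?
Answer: 0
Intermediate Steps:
z = 0 (z = Add(2, Mul(-1, 2)) = Add(2, -2) = 0)
Function('b')(P, L) = 0
Function('K')(F) = 0 (Function('K')(F) = Mul(Mul(3, 0), -1) = Mul(0, -1) = 0)
c = -69 (c = Add(-28, -41) = -69)
Mul(Function('K')(Function('b')(6, 6)), c) = Mul(0, -69) = 0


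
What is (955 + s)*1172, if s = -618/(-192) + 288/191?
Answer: 1718693757/1528 ≈ 1.1248e+6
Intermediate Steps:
s = 28889/6112 (s = -618*(-1/192) + 288*(1/191) = 103/32 + 288/191 = 28889/6112 ≈ 4.7266)
(955 + s)*1172 = (955 + 28889/6112)*1172 = (5865849/6112)*1172 = 1718693757/1528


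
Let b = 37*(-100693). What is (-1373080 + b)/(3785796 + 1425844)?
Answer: -5098721/5211640 ≈ -0.97833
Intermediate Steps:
b = -3725641
(-1373080 + b)/(3785796 + 1425844) = (-1373080 - 3725641)/(3785796 + 1425844) = -5098721/5211640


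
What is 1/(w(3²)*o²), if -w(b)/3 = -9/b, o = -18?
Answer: 1/972 ≈ 0.0010288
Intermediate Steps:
w(b) = 27/b (w(b) = -(-27)/b = 27/b)
1/(w(3²)*o²) = 1/((27/(3²))*(-18)²) = 1/((27/9)*324) = 1/((27*(⅑))*324) = 1/(3*324) = 1/972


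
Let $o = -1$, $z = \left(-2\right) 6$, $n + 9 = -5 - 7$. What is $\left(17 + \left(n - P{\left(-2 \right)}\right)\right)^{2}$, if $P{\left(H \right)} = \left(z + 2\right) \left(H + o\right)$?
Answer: $1156$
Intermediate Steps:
$n = -21$ ($n = -9 - 12 = -21$)
$z = -12$
$P{\left(H \right)} = 10 - 10 H$ ($P{\left(H \right)} = \left(-12 + 2\right) \left(H - 1\right) = - 10 \left(-1 + H\right) = 10 - 10 H$)
$\left(17 + \left(n - P{\left(-2 \right)}\right)\right)^{2} = \left(17 - \left(31 + 20\right)\right)^{2} = \left(17 - 51\right)^{2} = \left(-34\right)^{2} = 1156$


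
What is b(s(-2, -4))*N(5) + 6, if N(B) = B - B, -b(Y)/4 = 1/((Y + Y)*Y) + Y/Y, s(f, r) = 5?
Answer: 6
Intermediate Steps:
b(Y) = -4 - 2/Y**2 (b(Y) = -4*(1/((Y + Y)*Y) + Y/Y) = -4*(1/(((2*Y))*Y) + 1) = -4*((1/(2*Y))/Y + 1) = -4*(1/(2*Y**2) + 1) = -4*(1 + 1/(2*Y**2)) = -4 - 2/Y**2)
N(B) = 0
b(s(-2, -4))*N(5) + 6 = (-4 - 2/5**2)*0 + 6 = (-4 - 2*1/25)*0 + 6 = (-4 - 2/25)*0 + 6 = -102/25*0 + 6 = 0 + 6 = 6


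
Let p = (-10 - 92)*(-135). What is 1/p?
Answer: 1/13770 ≈ 7.2622e-5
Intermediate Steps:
p = 13770 (p = -102*(-135) = 13770)
1/p = 1/13770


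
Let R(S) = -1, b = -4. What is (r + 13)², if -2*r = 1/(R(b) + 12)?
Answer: 81225/484 ≈ 167.82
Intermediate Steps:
r = -1/22 (r = -1/(2*(-1 + 12)) = -½/11 = -½*1/11 = -1/22 ≈ -0.045455)
(r + 13)² = (-1/22 + 13)² = (285/22)² = 81225/484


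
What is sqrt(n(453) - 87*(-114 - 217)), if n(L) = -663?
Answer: 3*sqrt(3126) ≈ 167.73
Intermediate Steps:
sqrt(n(453) - 87*(-114 - 217)) = sqrt(-663 - 87*(-114 - 217)) = sqrt(-663 - 87*(-331)) = sqrt(-663 + 28797) = sqrt(28134) = 3*sqrt(3126)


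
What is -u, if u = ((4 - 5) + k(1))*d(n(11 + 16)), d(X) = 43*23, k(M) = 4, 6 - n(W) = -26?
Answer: -2967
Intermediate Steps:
n(W) = 32 (n(W) = 6 - 1*(-26) = 6 + 26 = 32)
d(X) = 989
u = 2967 (u = ((4 - 5) + 4)*989 = (-1 + 4)*989 = 3*989 = 2967)
-u = -1*2967 = -2967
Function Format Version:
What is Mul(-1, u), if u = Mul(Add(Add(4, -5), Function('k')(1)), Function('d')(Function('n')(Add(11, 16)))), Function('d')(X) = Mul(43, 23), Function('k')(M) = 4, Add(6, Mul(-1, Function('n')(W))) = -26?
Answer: -2967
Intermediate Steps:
Function('n')(W) = 32 (Function('n')(W) = Add(6, Mul(-1, -26)) = Add(6, 26) = 32)
Function('d')(X) = 989
u = 2967 (u = Mul(Add(Add(4, -5), 4), 989) = Mul(Add(-1, 4), 989) = Mul(3, 989) = 2967)
Mul(-1, u) = Mul(-1, 2967) = -2967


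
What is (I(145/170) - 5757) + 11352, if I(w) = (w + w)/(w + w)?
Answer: 5596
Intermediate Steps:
I(w) = 1 (I(w) = (2*w)/((2*w)) = (2*w)*(1/(2*w)) = 1)
(I(145/170) - 5757) + 11352 = (1 - 5757) + 11352 = -5756 + 11352 = 5596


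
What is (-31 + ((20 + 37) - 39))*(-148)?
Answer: 1924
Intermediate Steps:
(-31 + ((20 + 37) - 39))*(-148) = (-31 + (57 - 39))*(-148) = (-31 + 18)*(-148) = -13*(-148) = 1924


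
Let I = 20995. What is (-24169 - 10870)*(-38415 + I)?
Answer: 610379380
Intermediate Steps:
(-24169 - 10870)*(-38415 + I) = (-24169 - 10870)*(-38415 + 20995) = -35039*(-17420) = 610379380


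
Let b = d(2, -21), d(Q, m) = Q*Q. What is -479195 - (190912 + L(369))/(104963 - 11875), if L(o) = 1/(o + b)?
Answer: -16638595661857/34721824 ≈ -4.7920e+5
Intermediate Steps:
d(Q, m) = Q²
b = 4 (b = 2² = 4)
L(o) = 1/(4 + o) (L(o) = 1/(o + 4) = 1/(4 + o))
-479195 - (190912 + L(369))/(104963 - 11875) = -479195 - (190912 + 1/(4 + 369))/(104963 - 11875) = -479195 - (190912 + 1/373)/93088 = -479195 - 71210177/(373*93088) = -479195 - 1*71210177/34721824 = -479195 - 71210177/34721824 = -16638595661857/34721824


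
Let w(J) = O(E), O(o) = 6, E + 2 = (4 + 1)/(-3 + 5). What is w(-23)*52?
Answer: 312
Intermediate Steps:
E = ½ (E = -2 + (4 + 1)/(-3 + 5) = -2 + 5/2 = ½ ≈ 0.50000)
w(J) = 6
w(-23)*52 = 6*52 = 312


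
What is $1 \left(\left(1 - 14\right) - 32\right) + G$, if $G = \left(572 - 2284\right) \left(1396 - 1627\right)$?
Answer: $395427$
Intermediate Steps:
$G = 395472$ ($G = \left(-1712\right) \left(-231\right) = 395472$)
$1 \left(\left(1 - 14\right) - 32\right) + G = 1 \left(\left(1 - 14\right) - 32\right) + 395472 = 1 \left(-13 - 32\right) + 395472 = 1 \left(-45\right) + 395472 = -45 + 395472 = 395427$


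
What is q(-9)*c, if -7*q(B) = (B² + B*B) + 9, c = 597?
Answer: -102087/7 ≈ -14584.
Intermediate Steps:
q(B) = -9/7 - 2*B²/7 (q(B) = -((B² + B*B) + 9)/7 = -((B² + B²) + 9)/7 = -(2*B² + 9)/7 = -(9 + 2*B²)/7 = -9/7 - 2*B²/7)
q(-9)*c = (-9/7 - 2/7*(-9)²)*597 = (-9/7 - 2/7*81)*597 = (-9/7 - 162/7)*597 = -171/7*597 = -102087/7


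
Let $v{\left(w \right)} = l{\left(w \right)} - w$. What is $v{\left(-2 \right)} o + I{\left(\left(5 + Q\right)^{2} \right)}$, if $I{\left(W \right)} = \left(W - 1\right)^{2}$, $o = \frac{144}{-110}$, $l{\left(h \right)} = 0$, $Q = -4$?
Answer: $- \frac{144}{55} \approx -2.6182$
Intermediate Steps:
$v{\left(w \right)} = - w$ ($v{\left(w \right)} = 0 - w = - w$)
$o = - \frac{72}{55}$ ($o = 144 \left(- \frac{1}{110}\right) = - \frac{72}{55} \approx -1.3091$)
$I{\left(W \right)} = \left(-1 + W\right)^{2}$
$v{\left(-2 \right)} o + I{\left(\left(5 + Q\right)^{2} \right)} = \left(-1\right) \left(-2\right) \left(- \frac{72}{55}\right) + \left(-1 + \left(5 - 4\right)^{2}\right)^{2} = 2 \left(- \frac{72}{55}\right) + \left(-1 + 1^{2}\right)^{2} = - \frac{144}{55} + \left(-1 + 1\right)^{2} = - \frac{144}{55} + 0^{2} = - \frac{144}{55} + 0 = - \frac{144}{55}$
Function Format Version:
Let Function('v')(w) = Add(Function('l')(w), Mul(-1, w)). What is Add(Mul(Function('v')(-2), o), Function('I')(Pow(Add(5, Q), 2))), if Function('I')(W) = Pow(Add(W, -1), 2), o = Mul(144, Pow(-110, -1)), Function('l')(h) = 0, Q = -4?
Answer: Rational(-144, 55) ≈ -2.6182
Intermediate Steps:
Function('v')(w) = Mul(-1, w) (Function('v')(w) = Add(0, Mul(-1, w)) = Mul(-1, w))
o = Rational(-72, 55) (o = Mul(144, Rational(-1, 110)) = Rational(-72, 55) ≈ -1.3091)
Function('I')(W) = Pow(Add(-1, W), 2)
Add(Mul(Function('v')(-2), o), Function('I')(Pow(Add(5, Q), 2))) = Add(Mul(Mul(-1, -2), Rational(-72, 55)), Pow(Add(-1, Pow(Add(5, -4), 2)), 2)) = Add(Mul(2, Rational(-72, 55)), Pow(Add(-1, Pow(1, 2)), 2)) = Add(Rational(-144, 55), Pow(Add(-1, 1), 2)) = Add(Rational(-144, 55), Pow(0, 2)) = Add(Rational(-144, 55), 0) = Rational(-144, 55)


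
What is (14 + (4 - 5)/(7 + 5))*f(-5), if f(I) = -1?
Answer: -167/12 ≈ -13.917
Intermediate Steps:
(14 + (4 - 5)/(7 + 5))*f(-5) = (14 + (4 - 5)/(7 + 5))*(-1) = (14 - 1/12)*(-1) = (167/12)*(-1) = -167/12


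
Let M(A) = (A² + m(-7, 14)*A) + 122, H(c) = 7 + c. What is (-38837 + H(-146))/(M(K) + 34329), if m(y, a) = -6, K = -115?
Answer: -6496/8061 ≈ -0.80586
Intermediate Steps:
M(A) = 122 + A² - 6*A (M(A) = (A² - 6*A) + 122 = 122 + A² - 6*A)
(-38837 + H(-146))/(M(K) + 34329) = (-38837 + (7 - 146))/((122 + (-115)² - 6*(-115)) + 34329) = (-38837 - 139)/((122 + 13225 + 690) + 34329) = -38976/(14037 + 34329) = -38976/48366 = -38976*1/48366 = -6496/8061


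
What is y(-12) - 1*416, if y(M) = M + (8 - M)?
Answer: -408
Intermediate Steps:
y(M) = 8
y(-12) - 1*416 = 8 - 1*416 = 8 - 416 = -408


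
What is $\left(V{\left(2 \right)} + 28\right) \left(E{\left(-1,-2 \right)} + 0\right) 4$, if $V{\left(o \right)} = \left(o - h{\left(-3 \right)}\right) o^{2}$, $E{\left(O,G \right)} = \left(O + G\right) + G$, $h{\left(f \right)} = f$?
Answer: $-960$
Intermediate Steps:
$E{\left(O,G \right)} = O + 2 G$ ($E{\left(O,G \right)} = \left(G + O\right) + G = O + 2 G$)
$V{\left(o \right)} = o^{2} \left(3 + o\right)$ ($V{\left(o \right)} = \left(o - -3\right) o^{2} = \left(o + 3\right) o^{2} = \left(3 + o\right) o^{2} = o^{2} \left(3 + o\right)$)
$\left(V{\left(2 \right)} + 28\right) \left(E{\left(-1,-2 \right)} + 0\right) 4 = \left(2^{2} \left(3 + 2\right) + 28\right) \left(\left(-1 + 2 \left(-2\right)\right) + 0\right) 4 = \left(4 \cdot 5 + 28\right) \left(\left(-1 - 4\right) + 0\right) 4 = \left(20 + 28\right) \left(-5 + 0\right) 4 = 48 \left(\left(-5\right) 4\right) = 48 \left(-20\right) = -960$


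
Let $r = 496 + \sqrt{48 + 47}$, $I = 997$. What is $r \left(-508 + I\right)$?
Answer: $242544 + 489 \sqrt{95} \approx 2.4731 \cdot 10^{5}$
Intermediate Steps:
$r = 496 + \sqrt{95} \approx 505.75$
$r \left(-508 + I\right) = \left(496 + \sqrt{95}\right) \left(-508 + 997\right) = \left(496 + \sqrt{95}\right) 489 = 242544 + 489 \sqrt{95}$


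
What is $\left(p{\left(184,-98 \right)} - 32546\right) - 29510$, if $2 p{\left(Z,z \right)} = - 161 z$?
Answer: $-54167$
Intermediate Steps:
$p{\left(Z,z \right)} = - \frac{161 z}{2}$ ($p{\left(Z,z \right)} = \frac{\left(-161\right) z}{2} = - \frac{161 z}{2}$)
$\left(p{\left(184,-98 \right)} - 32546\right) - 29510 = \left(\left(- \frac{161}{2}\right) \left(-98\right) - 32546\right) - 29510 = \left(7889 - 32546\right) - 29510 = -24657 - 29510 = -54167$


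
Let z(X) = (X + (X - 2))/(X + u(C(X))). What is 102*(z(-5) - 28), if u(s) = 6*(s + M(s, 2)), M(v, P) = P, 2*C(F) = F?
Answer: -2703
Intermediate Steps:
C(F) = F/2
u(s) = 12 + 6*s (u(s) = 6*(s + 2) = 6*(2 + s) = 12 + 6*s)
z(X) = (-2 + 2*X)/(12 + 4*X) (z(X) = (X + (X - 2))/(X + (12 + 6*(X/2))) = (X + (-2 + X))/(X + (12 + 3*X)) = (-2 + 2*X)/(12 + 4*X))
102*(z(-5) - 28) = 102*((-1 - 5)/(2*(3 - 5)) - 28) = 102*((½)*(-6)/(-2) - 28) = 102*((½)*(-½)*(-6) - 28) = 102*(3/2 - 28) = 102*(-53/2) = -2703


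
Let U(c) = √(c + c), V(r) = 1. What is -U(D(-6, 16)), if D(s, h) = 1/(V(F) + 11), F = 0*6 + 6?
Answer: -√6/6 ≈ -0.40825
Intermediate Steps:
F = 6 (F = 0 + 6 = 6)
D(s, h) = 1/12 (D(s, h) = 1/(1 + 11) = 1/12)
U(c) = √2*√c (U(c) = √(2*c) = √2*√c)
-U(D(-6, 16)) = -√2*√(1/12) = -√2*√3/6 = -√6/6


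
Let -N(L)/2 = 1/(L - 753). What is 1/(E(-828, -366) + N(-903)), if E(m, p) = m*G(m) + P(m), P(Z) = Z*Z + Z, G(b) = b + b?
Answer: 828/1702305073 ≈ 4.8640e-7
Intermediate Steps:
G(b) = 2*b
N(L) = -2/(-753 + L) (N(L) = -2/(L - 753) = -2/(-753 + L))
P(Z) = Z + Z**2 (P(Z) = Z**2 + Z = Z + Z**2)
E(m, p) = 2*m**2 + m*(1 + m) (E(m, p) = m*(2*m) + m*(1 + m) = 2*m**2 + m*(1 + m))
1/(E(-828, -366) + N(-903)) = 1/(-828*(1 + 3*(-828)) - 2/(-753 - 903)) = 1/(-828*(1 - 2484) - 2/(-1656)) = 1/(-828*(-2483) - 2*(-1/1656)) = 1/(2055924 + 1/828) = 1/(1702305073/828) = 828/1702305073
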